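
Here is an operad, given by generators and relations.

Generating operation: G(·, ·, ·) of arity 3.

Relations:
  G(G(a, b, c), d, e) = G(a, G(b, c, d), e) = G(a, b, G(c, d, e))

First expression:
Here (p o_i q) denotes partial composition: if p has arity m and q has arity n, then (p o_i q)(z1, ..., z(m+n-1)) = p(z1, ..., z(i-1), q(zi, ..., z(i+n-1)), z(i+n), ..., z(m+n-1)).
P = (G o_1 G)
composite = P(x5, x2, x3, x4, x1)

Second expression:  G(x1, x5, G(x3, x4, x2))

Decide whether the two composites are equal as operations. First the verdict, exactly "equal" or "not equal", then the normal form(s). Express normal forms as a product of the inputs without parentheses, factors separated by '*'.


not equal — first x5 * x2 * x3 * x4 * x1, second x1 * x5 * x3 * x4 * x2

The first expression reduces to x5 * x2 * x3 * x4 * x1
The second expression reduces to x1 * x5 * x3 * x4 * x2
Different reductions; not equal.


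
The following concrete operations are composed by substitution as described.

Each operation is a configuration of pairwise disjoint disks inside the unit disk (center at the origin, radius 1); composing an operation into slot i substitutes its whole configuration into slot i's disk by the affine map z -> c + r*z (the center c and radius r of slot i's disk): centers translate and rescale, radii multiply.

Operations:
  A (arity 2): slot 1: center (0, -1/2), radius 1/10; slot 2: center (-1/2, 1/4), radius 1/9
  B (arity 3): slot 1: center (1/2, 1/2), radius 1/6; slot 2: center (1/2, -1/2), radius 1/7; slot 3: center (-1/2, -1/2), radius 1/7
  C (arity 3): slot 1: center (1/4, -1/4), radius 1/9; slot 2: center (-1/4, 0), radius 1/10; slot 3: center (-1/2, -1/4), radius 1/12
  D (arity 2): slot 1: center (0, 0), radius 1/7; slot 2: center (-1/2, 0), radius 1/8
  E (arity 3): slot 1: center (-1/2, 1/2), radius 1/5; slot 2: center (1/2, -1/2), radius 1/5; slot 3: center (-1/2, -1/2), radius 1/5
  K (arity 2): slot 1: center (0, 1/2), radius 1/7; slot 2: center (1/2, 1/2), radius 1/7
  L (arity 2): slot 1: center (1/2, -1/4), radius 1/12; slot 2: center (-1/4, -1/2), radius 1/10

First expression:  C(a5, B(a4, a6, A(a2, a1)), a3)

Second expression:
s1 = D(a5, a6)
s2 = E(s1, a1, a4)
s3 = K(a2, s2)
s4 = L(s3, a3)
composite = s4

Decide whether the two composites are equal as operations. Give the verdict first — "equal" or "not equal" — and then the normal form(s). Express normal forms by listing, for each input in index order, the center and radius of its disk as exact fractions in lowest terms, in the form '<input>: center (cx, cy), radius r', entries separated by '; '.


not equal: they reduce to a1: center (-43/140, -13/280), radius 1/630; a2: center (-3/10, -2/35), radius 1/700; a3: center (-1/2, -1/4), radius 1/12; a4: center (-1/5, 1/20), radius 1/60; a5: center (1/4, -1/4), radius 1/9; a6: center (-1/5, -1/20), radius 1/70 and a1: center (23/42, -3/14), radius 1/420; a2: center (1/2, -5/24), radius 1/84; a3: center (-1/4, -1/2), radius 1/10; a4: center (15/28, -3/14), radius 1/420; a5: center (15/28, -17/84), radius 1/2940; a6: center (449/840, -17/84), radius 1/3360

The first expression reduces to a1: center (-43/140, -13/280), radius 1/630; a2: center (-3/10, -2/35), radius 1/700; a3: center (-1/2, -1/4), radius 1/12; a4: center (-1/5, 1/20), radius 1/60; a5: center (1/4, -1/4), radius 1/9; a6: center (-1/5, -1/20), radius 1/70
The second expression reduces to a1: center (23/42, -3/14), radius 1/420; a2: center (1/2, -5/24), radius 1/84; a3: center (-1/4, -1/2), radius 1/10; a4: center (15/28, -3/14), radius 1/420; a5: center (15/28, -17/84), radius 1/2940; a6: center (449/840, -17/84), radius 1/3360
No match — not equal.


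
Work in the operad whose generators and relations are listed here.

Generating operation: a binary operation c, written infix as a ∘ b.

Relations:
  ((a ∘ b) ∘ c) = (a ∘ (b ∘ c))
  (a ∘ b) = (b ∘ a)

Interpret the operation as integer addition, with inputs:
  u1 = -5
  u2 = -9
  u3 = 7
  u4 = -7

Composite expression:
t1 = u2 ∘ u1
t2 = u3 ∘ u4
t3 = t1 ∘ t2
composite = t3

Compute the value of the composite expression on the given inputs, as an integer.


(u2 ∘ u1) = -14
(u3 ∘ u4) = 0
((u2 ∘ u1) ∘ (u3 ∘ u4)) = -14

-14


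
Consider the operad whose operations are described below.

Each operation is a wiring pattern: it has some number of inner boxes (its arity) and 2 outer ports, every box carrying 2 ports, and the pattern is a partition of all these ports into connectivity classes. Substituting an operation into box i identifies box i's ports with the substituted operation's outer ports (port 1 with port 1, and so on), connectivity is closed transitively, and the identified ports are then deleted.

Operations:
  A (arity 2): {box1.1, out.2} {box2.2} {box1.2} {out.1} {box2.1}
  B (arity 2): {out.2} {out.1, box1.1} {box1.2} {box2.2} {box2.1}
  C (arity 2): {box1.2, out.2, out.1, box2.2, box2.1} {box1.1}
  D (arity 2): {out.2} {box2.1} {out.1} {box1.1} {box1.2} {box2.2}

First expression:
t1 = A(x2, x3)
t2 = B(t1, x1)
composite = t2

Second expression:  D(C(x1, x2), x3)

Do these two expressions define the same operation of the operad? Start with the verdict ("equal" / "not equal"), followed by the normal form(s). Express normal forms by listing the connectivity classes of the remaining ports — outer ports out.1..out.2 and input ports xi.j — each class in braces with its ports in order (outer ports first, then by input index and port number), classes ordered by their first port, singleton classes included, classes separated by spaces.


not equal; the first gives {out.1} {out.2} {x1.1} {x1.2} {x2.1} {x2.2} {x3.1} {x3.2} and the second {out.1} {out.2} {x1.1} {x1.2, x2.1, x2.2} {x3.1} {x3.2}

Normal form of the first expression: {out.1} {out.2} {x1.1} {x1.2} {x2.1} {x2.2} {x3.1} {x3.2}
Normal form of the second expression: {out.1} {out.2} {x1.1} {x1.2, x2.1, x2.2} {x3.1} {x3.2}
No match — not equal.


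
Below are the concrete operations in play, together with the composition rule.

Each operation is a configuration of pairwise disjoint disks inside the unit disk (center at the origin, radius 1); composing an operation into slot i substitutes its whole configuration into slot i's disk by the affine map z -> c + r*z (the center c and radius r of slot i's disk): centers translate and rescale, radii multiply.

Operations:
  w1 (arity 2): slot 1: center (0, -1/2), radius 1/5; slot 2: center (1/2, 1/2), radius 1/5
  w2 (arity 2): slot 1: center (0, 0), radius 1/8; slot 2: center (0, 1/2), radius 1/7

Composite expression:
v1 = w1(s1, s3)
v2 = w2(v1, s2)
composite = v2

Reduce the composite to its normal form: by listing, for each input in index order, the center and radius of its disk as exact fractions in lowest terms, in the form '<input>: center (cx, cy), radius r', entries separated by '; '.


s1: center (0, -1/16), radius 1/40; s2: center (0, 1/2), radius 1/7; s3: center (1/16, 1/16), radius 1/40

Each s-disk chains the slot maps above it in w2; radii multiply.
input s1: composing its 2 substitution steps yields center (0, -1/16), radius 1/40
input s3: composing its 2 substitution steps yields center (1/16, 1/16), radius 1/40
input s2: composing its 1 substitution step yields center (0, 1/2), radius 1/7


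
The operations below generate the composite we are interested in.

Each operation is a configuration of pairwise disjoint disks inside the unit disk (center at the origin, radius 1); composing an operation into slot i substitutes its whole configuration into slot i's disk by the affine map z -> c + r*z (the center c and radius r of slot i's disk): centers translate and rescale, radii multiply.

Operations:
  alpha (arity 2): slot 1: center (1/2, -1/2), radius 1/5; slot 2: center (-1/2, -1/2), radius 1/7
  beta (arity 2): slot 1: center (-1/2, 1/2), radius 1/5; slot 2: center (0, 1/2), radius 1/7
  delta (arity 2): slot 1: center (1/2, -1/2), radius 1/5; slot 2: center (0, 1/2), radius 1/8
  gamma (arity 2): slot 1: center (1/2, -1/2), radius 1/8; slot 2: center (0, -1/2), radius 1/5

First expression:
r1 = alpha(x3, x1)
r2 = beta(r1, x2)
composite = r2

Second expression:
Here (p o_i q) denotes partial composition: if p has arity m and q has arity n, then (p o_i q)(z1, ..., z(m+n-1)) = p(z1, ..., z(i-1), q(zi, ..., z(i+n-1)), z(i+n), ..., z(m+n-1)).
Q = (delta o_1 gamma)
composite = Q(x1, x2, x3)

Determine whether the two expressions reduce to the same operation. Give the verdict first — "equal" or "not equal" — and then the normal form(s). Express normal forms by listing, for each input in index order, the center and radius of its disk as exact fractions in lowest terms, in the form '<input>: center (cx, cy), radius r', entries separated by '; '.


not equal; first: x1: center (-3/5, 2/5), radius 1/35; x2: center (0, 1/2), radius 1/7; x3: center (-2/5, 2/5), radius 1/25; second: x1: center (3/5, -3/5), radius 1/40; x2: center (1/2, -3/5), radius 1/25; x3: center (0, 1/2), radius 1/8

The first expression, normalized: x1: center (-3/5, 2/5), radius 1/35; x2: center (0, 1/2), radius 1/7; x3: center (-2/5, 2/5), radius 1/25
The second expression, normalized: x1: center (3/5, -3/5), radius 1/40; x2: center (1/2, -3/5), radius 1/25; x3: center (0, 1/2), radius 1/8
No match — not equal.


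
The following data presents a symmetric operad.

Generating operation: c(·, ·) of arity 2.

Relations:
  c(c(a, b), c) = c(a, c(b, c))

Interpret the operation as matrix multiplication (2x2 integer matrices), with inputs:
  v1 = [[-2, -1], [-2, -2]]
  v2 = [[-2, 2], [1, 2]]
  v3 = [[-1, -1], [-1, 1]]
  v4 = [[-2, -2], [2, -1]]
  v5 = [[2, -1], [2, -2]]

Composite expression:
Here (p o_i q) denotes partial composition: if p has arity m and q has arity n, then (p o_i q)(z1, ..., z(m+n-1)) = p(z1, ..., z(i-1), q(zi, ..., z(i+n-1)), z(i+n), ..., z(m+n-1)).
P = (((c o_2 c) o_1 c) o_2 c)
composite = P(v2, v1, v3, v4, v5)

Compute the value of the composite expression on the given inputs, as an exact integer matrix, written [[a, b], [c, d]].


[[-20, 12], [-86, 66]]

c(v1, v3) = [[3, 1], [4, 0]]
c(v2, c(v1, v3)) = [[2, -2], [11, 1]]
c(v4, v5) = [[-8, 6], [2, 0]]
c(c(v2, c(v1, v3)), c(v4, v5)) = [[-20, 12], [-86, 66]]


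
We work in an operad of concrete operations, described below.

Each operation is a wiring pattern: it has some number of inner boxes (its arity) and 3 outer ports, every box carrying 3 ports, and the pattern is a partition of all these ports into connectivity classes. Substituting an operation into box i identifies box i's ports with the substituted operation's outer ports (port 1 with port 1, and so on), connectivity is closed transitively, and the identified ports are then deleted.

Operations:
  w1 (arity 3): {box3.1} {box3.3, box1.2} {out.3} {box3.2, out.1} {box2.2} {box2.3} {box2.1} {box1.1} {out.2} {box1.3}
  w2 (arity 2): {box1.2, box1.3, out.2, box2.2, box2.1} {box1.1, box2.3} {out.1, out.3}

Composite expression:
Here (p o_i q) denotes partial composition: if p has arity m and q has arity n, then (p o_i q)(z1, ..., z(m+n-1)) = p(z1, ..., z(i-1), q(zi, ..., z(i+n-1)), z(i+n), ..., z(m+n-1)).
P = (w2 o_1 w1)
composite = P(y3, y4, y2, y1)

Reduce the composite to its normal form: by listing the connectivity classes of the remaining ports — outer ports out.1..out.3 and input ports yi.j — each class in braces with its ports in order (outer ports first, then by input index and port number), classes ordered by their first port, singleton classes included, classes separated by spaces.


{out.1, out.3} {out.2, y1.1, y1.2} {y1.3, y2.2} {y2.1} {y2.3, y3.2} {y3.1} {y3.3} {y4.1} {y4.2} {y4.3}

Connectivity passes through glued w2-boundaries; trace each wire chain.
stage w1: inputs (y3, y4, y2), connectivity {out.1, y2.2} {out.2} {out.3} {y2.1} {y2.3, y3.2} {y3.1} {y3.3} {y4.1} {y4.2} {y4.3}, out.j its boundary
stage w2: inputs (y3, y4, y2, y1), connectivity {out.1, out.3} {out.2, y1.1, y1.2} {y1.3, y2.2} {y2.1} {y2.3, y3.2} {y3.1} {y3.3} {y4.1} {y4.2} {y4.3}, out.j its boundary


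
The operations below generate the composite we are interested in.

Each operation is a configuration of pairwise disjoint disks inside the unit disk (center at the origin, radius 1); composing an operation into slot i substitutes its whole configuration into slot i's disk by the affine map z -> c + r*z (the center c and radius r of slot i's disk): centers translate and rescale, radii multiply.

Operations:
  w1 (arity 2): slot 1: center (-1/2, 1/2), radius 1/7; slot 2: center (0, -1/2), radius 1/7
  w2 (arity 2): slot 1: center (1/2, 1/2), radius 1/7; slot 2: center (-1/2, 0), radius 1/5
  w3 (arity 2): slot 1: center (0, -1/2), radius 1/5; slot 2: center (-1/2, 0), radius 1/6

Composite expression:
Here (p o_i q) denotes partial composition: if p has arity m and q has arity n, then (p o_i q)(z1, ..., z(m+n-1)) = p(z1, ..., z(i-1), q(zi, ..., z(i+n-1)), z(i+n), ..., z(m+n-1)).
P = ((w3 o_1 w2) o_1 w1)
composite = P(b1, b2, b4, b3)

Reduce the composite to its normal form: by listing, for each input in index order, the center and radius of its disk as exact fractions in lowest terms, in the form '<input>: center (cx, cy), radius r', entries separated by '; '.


b1: center (3/35, -27/70), radius 1/245; b2: center (1/10, -29/70), radius 1/245; b3: center (-1/2, 0), radius 1/6; b4: center (-1/10, -1/2), radius 1/25


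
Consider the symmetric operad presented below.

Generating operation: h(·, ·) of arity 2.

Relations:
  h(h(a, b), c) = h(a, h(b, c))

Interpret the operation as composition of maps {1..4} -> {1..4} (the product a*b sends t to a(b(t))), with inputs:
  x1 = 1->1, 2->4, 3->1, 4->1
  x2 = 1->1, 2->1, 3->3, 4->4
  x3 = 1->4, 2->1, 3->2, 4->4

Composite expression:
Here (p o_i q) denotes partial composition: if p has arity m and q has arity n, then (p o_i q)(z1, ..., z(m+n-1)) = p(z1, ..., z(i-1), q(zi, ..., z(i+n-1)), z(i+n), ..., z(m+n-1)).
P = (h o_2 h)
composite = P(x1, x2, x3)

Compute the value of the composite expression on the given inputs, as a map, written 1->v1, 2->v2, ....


1->1, 2->1, 3->1, 4->1


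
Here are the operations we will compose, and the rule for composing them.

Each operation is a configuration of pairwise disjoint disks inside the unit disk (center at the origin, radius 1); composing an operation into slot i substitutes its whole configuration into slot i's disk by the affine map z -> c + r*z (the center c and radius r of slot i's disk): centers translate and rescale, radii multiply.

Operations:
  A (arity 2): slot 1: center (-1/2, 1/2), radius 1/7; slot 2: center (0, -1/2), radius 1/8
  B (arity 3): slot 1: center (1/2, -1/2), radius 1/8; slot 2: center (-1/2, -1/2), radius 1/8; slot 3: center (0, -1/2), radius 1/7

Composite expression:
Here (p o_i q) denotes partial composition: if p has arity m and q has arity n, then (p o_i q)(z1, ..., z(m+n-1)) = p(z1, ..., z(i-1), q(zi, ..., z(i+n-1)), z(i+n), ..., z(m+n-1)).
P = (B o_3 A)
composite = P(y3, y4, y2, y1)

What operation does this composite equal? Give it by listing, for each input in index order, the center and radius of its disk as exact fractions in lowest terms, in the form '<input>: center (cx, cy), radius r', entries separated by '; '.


y1: center (0, -4/7), radius 1/56; y2: center (-1/14, -3/7), radius 1/49; y3: center (1/2, -1/2), radius 1/8; y4: center (-1/2, -1/2), radius 1/8

Affine substitution under B: radii multiply and y-centers shift.
y3: after 1 affine step, its disk has center (1/2, -1/2), radius 1/8
y4: after 1 affine step, its disk has center (-1/2, -1/2), radius 1/8
y2: after 2 affine steps, its disk has center (-1/14, -3/7), radius 1/49
y1: after 2 affine steps, its disk has center (0, -4/7), radius 1/56


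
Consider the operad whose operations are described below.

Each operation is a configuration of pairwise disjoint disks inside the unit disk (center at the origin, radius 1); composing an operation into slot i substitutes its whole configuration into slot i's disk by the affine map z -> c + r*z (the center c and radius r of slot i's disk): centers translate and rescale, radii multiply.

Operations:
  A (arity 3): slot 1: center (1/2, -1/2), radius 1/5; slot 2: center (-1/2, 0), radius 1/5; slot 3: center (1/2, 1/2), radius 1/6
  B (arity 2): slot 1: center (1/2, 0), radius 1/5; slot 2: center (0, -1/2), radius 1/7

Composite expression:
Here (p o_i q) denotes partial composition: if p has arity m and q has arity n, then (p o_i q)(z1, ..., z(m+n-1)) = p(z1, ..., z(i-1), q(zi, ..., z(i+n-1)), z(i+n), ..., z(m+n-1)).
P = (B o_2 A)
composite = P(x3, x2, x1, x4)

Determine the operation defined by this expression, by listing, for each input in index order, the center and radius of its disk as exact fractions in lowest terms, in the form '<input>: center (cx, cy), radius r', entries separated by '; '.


x1: center (-1/14, -1/2), radius 1/35; x2: center (1/14, -4/7), radius 1/35; x3: center (1/2, 0), radius 1/5; x4: center (1/14, -3/7), radius 1/42


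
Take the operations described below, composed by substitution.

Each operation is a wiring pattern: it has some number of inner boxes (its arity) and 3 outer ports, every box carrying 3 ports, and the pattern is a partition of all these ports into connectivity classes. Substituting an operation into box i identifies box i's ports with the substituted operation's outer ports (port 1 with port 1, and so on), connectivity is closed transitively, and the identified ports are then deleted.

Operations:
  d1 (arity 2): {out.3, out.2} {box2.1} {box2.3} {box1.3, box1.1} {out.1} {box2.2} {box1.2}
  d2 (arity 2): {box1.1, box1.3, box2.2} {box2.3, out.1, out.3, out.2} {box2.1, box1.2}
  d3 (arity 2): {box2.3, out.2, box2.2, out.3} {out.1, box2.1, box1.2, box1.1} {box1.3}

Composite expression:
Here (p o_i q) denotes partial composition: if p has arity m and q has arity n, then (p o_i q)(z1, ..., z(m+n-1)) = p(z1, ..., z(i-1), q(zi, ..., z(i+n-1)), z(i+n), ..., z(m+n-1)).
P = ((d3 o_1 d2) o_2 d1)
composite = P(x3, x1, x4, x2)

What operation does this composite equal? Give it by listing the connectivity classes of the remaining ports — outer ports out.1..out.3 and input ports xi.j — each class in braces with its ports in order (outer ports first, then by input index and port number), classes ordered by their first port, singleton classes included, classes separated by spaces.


After gluing at d3, chains via deleted ports link the x-ports.
the subtree at d1 composes to {out.1} {out.2, out.3} {x1.1, x1.3} {x1.2} {x4.1} {x4.2} {x4.3} on (x1, x4); out.j = own outer ports
the subtree at d2 composes to {out.1, out.2, out.3, x3.1, x3.3} {x1.1, x1.3} {x1.2} {x3.2} {x4.1} {x4.2} {x4.3} on (x3, x1, x4); out.j = own outer ports
the subtree at d3 composes to {out.1, x2.1, x3.1, x3.3} {out.2, out.3, x2.2, x2.3} {x1.1, x1.3} {x1.2} {x3.2} {x4.1} {x4.2} {x4.3} on (x3, x1, x4, x2); out.j = own outer ports

{out.1, x2.1, x3.1, x3.3} {out.2, out.3, x2.2, x2.3} {x1.1, x1.3} {x1.2} {x3.2} {x4.1} {x4.2} {x4.3}


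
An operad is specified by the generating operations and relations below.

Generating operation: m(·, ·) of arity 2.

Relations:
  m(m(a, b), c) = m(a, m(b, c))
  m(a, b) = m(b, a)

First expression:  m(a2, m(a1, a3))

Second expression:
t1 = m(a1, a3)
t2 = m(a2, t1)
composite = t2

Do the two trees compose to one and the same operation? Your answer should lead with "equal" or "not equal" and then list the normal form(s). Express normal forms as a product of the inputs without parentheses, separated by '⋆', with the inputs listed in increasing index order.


Reducing the first expression gives a1 ⋆ a2 ⋆ a3
Reducing the second expression gives a1 ⋆ a2 ⋆ a3
The forms coincide; equal.

equal; both compose to a1 ⋆ a2 ⋆ a3


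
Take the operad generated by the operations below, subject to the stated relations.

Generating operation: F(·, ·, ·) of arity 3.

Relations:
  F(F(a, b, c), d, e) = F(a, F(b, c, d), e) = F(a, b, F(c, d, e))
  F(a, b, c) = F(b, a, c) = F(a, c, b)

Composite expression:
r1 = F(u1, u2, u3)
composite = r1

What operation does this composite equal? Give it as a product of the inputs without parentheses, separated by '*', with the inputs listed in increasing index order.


u1 * u2 * u3


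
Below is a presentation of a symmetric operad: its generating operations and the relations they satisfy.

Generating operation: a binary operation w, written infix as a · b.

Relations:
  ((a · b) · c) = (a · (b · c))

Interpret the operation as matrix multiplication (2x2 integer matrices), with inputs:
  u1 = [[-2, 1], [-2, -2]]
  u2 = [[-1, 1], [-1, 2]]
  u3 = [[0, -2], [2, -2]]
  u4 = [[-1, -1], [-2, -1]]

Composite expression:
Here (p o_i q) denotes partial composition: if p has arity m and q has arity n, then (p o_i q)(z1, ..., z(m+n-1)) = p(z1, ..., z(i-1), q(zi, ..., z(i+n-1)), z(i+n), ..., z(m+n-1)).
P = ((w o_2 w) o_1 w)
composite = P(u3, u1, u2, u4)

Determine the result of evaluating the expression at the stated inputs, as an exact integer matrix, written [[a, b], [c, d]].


(u3 · u1) = [[4, 4], [0, 6]]
(u2 · u4) = [[-1, 0], [-3, -1]]
((u3 · u1) · (u2 · u4)) = [[-16, -4], [-18, -6]]

[[-16, -4], [-18, -6]]


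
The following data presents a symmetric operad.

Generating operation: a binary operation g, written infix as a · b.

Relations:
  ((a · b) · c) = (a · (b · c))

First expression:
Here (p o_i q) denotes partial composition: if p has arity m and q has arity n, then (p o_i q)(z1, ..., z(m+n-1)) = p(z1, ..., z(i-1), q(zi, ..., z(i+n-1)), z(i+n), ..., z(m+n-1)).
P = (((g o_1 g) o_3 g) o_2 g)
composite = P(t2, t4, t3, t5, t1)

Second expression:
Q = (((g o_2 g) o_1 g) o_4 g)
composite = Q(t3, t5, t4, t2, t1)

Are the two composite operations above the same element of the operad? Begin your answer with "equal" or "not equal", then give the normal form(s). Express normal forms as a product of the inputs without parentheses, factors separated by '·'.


not equal; the first gives t2 · t4 · t3 · t5 · t1 and the second t3 · t5 · t4 · t2 · t1


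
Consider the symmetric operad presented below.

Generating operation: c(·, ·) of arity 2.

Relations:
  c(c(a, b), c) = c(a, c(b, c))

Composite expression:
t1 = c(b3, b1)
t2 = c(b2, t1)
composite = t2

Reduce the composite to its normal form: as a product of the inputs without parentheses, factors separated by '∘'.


Key point: c is associative — brackets drop, the b-order remains.
c(b3, b1) collapses to b3 ∘ b1
c(b2, c(b3, b1)) collapses to b2 ∘ b3 ∘ b1

b2 ∘ b3 ∘ b1


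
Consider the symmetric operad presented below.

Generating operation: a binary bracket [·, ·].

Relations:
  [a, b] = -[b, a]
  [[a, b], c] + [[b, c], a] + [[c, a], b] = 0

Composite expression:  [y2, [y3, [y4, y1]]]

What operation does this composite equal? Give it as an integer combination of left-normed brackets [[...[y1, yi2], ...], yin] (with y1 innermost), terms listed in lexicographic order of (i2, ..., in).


-[[[y1, y4], y3], y2]

Skip Jacobi rewriting: expand, keep y1-initial words, read off terms.
Composite bracket: [y2, [y3, [y4, y1]]]
Expanding via [a, b] = ab - ba: 8 signed words (2^3 = 8).
Collect the words opening with y1:
  sign of y1y4y3y2 is -1, so it contributes -[[[y1, y4], y3], y2]


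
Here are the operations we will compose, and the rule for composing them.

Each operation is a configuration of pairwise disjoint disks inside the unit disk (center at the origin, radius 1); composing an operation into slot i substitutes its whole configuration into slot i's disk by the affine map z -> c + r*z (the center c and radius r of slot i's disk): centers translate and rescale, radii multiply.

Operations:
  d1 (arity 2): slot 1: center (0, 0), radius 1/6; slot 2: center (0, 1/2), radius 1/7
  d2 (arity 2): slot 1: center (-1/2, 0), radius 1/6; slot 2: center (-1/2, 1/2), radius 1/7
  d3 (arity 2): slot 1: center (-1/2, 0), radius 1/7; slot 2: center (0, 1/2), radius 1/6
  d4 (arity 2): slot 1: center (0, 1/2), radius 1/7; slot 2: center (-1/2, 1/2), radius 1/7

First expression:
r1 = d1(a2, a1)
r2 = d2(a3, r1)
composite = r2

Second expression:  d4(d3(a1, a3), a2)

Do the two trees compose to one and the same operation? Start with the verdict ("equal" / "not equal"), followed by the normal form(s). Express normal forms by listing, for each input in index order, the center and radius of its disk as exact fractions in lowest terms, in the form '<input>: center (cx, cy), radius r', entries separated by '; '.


not equal: they reduce to a1: center (-1/2, 4/7), radius 1/49; a2: center (-1/2, 1/2), radius 1/42; a3: center (-1/2, 0), radius 1/6 and a1: center (-1/14, 1/2), radius 1/49; a2: center (-1/2, 1/2), radius 1/7; a3: center (0, 4/7), radius 1/42

In normal form, the first expression is a1: center (-1/2, 4/7), radius 1/49; a2: center (-1/2, 1/2), radius 1/42; a3: center (-1/2, 0), radius 1/6
In normal form, the second expression is a1: center (-1/14, 1/2), radius 1/49; a2: center (-1/2, 1/2), radius 1/7; a3: center (0, 4/7), radius 1/42
The normal forms differ: not equal.


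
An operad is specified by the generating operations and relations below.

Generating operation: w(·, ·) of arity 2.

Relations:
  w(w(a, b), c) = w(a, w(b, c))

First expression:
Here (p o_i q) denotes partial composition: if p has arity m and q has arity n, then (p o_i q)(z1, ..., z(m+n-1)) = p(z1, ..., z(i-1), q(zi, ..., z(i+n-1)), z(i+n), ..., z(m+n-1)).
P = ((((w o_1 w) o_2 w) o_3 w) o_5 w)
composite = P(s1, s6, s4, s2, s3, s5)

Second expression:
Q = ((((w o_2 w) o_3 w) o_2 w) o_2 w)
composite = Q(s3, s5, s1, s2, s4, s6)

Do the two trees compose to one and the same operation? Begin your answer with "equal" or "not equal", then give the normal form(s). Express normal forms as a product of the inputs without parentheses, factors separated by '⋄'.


not equal; the first gives s1 ⋄ s6 ⋄ s4 ⋄ s2 ⋄ s3 ⋄ s5 and the second s3 ⋄ s5 ⋄ s1 ⋄ s2 ⋄ s4 ⋄ s6


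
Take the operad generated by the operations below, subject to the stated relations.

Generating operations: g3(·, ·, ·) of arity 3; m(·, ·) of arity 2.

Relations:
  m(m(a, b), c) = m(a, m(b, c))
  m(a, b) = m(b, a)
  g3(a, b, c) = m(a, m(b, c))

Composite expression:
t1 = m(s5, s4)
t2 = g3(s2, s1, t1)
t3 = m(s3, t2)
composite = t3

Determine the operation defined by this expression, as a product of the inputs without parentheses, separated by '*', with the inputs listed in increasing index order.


With m associative and commutative, the s-input set is all that matters.
m(s5, s4) spells out as s5 * s4
g3(s2, s1, m(s5, s4)) spells out as s2 * s1 * s5 * s4
m(s3, g3(s2, s1, m(s5, s4))) spells out as s3 * s2 * s1 * s5 * s4
sorting the factors by input index: s1 * s2 * s3 * s4 * s5

s1 * s2 * s3 * s4 * s5


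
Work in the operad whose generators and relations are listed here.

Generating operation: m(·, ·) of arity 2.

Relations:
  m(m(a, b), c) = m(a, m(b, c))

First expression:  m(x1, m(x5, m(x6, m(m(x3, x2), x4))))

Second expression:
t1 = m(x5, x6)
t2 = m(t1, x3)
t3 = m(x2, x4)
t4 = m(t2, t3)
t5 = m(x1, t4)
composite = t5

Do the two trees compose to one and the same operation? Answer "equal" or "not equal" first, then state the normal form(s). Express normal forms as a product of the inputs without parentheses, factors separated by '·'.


equal; both compose to x1 · x5 · x6 · x3 · x2 · x4

Normal form of the first expression: x1 · x5 · x6 · x3 · x2 · x4
Normal form of the second expression: x1 · x5 · x6 · x3 · x2 · x4
The forms coincide; equal.


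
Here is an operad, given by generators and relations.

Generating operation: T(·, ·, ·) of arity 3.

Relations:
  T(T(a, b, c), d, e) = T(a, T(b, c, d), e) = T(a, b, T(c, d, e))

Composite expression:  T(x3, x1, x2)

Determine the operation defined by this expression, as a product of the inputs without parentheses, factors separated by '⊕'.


x3 ⊕ x1 ⊕ x2

Under associativity of T, the answer is the x's in reading order.
T(x3, x1, x2) unparenthesizes to x3 ⊕ x1 ⊕ x2


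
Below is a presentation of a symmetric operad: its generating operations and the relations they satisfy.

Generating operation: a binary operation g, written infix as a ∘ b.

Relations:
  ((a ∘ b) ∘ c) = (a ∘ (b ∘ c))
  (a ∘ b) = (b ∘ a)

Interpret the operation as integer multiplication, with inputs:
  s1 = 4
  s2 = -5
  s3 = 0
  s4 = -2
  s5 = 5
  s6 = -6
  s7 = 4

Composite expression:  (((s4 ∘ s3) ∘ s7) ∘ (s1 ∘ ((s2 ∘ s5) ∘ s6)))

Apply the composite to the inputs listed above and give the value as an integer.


0

(s4 ∘ s3) = 0
((s4 ∘ s3) ∘ s7) = 0
(s2 ∘ s5) = -25
((s2 ∘ s5) ∘ s6) = 150
(s1 ∘ ((s2 ∘ s5) ∘ s6)) = 600
(((s4 ∘ s3) ∘ s7) ∘ (s1 ∘ ((s2 ∘ s5) ∘ s6))) = 0


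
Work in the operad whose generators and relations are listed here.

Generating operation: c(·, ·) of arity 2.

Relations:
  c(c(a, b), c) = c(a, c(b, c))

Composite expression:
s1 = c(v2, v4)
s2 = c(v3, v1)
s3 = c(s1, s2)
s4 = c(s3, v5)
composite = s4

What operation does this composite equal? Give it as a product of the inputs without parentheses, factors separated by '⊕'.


v2 ⊕ v4 ⊕ v3 ⊕ v1 ⊕ v5


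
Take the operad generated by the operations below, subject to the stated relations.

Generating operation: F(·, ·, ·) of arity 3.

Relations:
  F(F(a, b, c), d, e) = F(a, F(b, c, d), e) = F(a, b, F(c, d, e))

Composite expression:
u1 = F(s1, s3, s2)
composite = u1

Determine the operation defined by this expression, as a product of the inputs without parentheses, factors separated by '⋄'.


s1 ⋄ s3 ⋄ s2

The F-tree's shape is irrelevant; the s-reading-order decides.
F(s1, s3, s2) spells out as s1 ⋄ s3 ⋄ s2


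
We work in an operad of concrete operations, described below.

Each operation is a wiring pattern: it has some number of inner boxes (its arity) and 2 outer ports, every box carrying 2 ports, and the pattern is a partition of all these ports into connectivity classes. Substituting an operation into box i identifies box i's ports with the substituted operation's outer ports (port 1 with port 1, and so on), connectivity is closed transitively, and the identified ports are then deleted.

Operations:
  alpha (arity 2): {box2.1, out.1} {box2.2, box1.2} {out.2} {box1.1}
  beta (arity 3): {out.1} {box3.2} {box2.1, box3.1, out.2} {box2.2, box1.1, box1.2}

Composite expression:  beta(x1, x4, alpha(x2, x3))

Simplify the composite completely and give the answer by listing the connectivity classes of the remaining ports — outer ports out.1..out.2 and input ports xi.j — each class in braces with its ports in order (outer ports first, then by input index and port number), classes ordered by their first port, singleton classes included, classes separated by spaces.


{out.1} {out.2, x3.1, x4.1} {x1.1, x1.2, x4.2} {x2.1} {x2.2, x3.2}

Treat the ports identified at beta as solder joints: merge, then drop.
after alpha, the pattern on (x2, x3) reads {out.1, x3.1} {out.2} {x2.1} {x2.2, x3.2} (out.j = its outer ports)
after beta, the pattern on (x1, x4, x2, x3) reads {out.1} {out.2, x3.1, x4.1} {x1.1, x1.2, x4.2} {x2.1} {x2.2, x3.2} (out.j = its outer ports)


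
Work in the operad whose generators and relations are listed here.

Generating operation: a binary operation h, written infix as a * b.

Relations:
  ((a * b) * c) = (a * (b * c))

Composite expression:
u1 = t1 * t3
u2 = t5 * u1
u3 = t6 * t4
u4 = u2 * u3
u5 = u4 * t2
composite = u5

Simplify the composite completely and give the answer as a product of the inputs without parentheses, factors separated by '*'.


t5 * t1 * t3 * t6 * t4 * t2

All parenthesizations of h agree; list the t-inputs left to right.
(t1 * t3) reduces to t1 * t3
(t5 * (t1 * t3)) reduces to t5 * t1 * t3
(t6 * t4) reduces to t6 * t4
((t5 * (t1 * t3)) * (t6 * t4)) reduces to t5 * t1 * t3 * t6 * t4
(((t5 * (t1 * t3)) * (t6 * t4)) * t2) reduces to t5 * t1 * t3 * t6 * t4 * t2


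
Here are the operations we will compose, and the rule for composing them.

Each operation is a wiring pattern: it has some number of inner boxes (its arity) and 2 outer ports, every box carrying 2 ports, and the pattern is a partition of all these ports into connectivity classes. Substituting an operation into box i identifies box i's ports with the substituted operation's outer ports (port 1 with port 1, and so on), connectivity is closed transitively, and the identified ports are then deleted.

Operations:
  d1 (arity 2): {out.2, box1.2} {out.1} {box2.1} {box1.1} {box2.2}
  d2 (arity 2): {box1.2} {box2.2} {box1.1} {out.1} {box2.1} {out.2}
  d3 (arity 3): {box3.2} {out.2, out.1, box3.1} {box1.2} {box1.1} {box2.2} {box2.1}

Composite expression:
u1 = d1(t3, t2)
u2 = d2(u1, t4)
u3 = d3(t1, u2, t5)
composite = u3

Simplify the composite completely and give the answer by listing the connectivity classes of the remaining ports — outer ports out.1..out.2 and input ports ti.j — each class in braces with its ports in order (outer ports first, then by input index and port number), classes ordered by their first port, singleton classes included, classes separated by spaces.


After gluing at d3, chains via deleted ports link the t-ports.
stage d1: inputs (t3, t2), connectivity {out.1} {out.2, t3.2} {t2.1} {t2.2} {t3.1}, out.j its boundary
stage d2: inputs (t3, t2, t4), connectivity {out.1} {out.2} {t2.1} {t2.2} {t3.1} {t3.2} {t4.1} {t4.2}, out.j its boundary
stage d3: inputs (t1, t3, t2, t4, t5), connectivity {out.1, out.2, t5.1} {t1.1} {t1.2} {t2.1} {t2.2} {t3.1} {t3.2} {t4.1} {t4.2} {t5.2}, out.j its boundary

{out.1, out.2, t5.1} {t1.1} {t1.2} {t2.1} {t2.2} {t3.1} {t3.2} {t4.1} {t4.2} {t5.2}


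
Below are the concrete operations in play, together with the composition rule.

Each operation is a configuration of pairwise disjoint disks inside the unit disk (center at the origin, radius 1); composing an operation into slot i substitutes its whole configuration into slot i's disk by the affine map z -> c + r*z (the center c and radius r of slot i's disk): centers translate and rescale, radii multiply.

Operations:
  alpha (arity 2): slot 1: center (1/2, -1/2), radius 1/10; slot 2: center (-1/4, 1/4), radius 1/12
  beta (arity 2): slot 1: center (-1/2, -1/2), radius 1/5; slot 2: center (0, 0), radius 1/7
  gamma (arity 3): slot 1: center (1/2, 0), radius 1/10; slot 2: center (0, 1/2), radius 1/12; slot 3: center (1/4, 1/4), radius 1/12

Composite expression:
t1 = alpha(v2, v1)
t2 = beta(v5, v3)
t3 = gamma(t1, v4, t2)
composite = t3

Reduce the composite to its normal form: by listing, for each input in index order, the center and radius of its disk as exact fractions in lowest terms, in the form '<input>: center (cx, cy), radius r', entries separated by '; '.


v1: center (19/40, 1/40), radius 1/120; v2: center (11/20, -1/20), radius 1/100; v3: center (1/4, 1/4), radius 1/84; v4: center (0, 1/2), radius 1/12; v5: center (5/24, 5/24), radius 1/60

Nesting under gamma composes maps z -> c + r*z down each v-path.
v2 passes through 2 substitutions, ending at center (11/20, -1/20), radius 1/100
v1 passes through 2 substitutions, ending at center (19/40, 1/40), radius 1/120
v4 passes through 1 substitution, ending at center (0, 1/2), radius 1/12
v5 passes through 2 substitutions, ending at center (5/24, 5/24), radius 1/60
v3 passes through 2 substitutions, ending at center (1/4, 1/4), radius 1/84


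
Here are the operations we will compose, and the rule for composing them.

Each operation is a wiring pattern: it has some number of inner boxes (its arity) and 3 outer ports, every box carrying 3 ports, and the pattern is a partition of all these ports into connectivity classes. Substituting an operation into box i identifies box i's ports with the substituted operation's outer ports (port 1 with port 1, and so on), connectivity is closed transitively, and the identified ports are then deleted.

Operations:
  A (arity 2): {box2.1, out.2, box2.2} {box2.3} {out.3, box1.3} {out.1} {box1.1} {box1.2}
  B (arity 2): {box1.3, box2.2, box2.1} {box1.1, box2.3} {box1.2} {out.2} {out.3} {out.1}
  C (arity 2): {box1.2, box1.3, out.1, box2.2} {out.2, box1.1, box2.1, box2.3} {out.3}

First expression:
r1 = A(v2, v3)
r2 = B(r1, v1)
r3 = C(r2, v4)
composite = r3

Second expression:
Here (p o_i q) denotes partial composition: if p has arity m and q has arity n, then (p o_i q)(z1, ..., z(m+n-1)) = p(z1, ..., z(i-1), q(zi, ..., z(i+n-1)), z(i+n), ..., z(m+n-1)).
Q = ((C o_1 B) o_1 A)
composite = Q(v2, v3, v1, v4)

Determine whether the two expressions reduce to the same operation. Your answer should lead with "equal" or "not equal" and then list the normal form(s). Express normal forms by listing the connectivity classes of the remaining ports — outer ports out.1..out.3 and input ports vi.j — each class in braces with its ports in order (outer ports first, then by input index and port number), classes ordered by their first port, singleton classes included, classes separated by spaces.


equal: each reduces to {out.1, v4.2} {out.2, v4.1, v4.3} {out.3} {v1.1, v1.2, v2.3} {v1.3} {v2.1} {v2.2} {v3.1, v3.2} {v3.3}

The first expression, normalized: {out.1, v4.2} {out.2, v4.1, v4.3} {out.3} {v1.1, v1.2, v2.3} {v1.3} {v2.1} {v2.2} {v3.1, v3.2} {v3.3}
The second expression, normalized: {out.1, v4.2} {out.2, v4.1, v4.3} {out.3} {v1.1, v1.2, v2.3} {v1.3} {v2.1} {v2.2} {v3.1, v3.2} {v3.3}
The normal forms match — equal.


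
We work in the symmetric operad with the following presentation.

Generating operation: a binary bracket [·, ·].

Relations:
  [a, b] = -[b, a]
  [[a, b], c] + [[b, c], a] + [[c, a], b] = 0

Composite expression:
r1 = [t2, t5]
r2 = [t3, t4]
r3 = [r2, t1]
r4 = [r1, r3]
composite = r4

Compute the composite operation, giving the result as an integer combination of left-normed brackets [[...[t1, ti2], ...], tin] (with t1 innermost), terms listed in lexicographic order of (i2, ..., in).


Expand each bracket as ab - ba; the t1-initial words give the coefficients.
Composite bracket: [[t2, t5], [[t3, t4], t1]]
Full expansion: 16 signed words from ab - ba (2^4 = 16).
Words beginning with t1 determine it all:
  t1t3t4t2t5 appears with sign +1, giving the term +[[[[t1, t3], t4], t2], t5]
  t1t3t4t5t2 appears with sign -1, giving the term -[[[[t1, t3], t4], t5], t2]
  t1t4t3t2t5 appears with sign -1, giving the term -[[[[t1, t4], t3], t2], t5]
  t1t4t3t5t2 appears with sign +1, giving the term +[[[[t1, t4], t3], t5], t2]

[[[[t1, t3], t4], t2], t5] - [[[[t1, t3], t4], t5], t2] - [[[[t1, t4], t3], t2], t5] + [[[[t1, t4], t3], t5], t2]


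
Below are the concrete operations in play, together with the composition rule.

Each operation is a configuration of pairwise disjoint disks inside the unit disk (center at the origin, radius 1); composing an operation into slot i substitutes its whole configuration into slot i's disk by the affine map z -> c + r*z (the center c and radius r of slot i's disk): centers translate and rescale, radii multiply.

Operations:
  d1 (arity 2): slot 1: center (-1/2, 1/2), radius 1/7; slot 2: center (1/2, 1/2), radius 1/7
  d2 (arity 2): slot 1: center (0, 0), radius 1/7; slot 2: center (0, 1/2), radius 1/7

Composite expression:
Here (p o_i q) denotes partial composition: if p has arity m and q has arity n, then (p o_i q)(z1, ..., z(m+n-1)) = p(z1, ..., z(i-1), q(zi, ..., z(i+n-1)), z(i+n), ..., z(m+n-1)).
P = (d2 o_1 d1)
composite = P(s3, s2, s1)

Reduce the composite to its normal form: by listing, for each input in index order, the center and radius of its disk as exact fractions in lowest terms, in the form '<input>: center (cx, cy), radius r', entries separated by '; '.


Below d2, radii multiply path by path; the s-disk centers shift.
input s3: applying the 2 nested substitutions gives center (-1/14, 1/14), radius 1/49
input s2: applying the 2 nested substitutions gives center (1/14, 1/14), radius 1/49
input s1: applying the 1 nested substitution gives center (0, 1/2), radius 1/7

s1: center (0, 1/2), radius 1/7; s2: center (1/14, 1/14), radius 1/49; s3: center (-1/14, 1/14), radius 1/49


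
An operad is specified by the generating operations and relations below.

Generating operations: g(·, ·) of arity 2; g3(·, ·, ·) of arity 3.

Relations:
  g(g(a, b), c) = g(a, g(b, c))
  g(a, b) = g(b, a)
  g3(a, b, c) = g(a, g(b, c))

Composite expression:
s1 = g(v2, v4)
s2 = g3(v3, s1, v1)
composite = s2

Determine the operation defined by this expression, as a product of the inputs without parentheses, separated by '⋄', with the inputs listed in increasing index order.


v1 ⋄ v2 ⋄ v3 ⋄ v4

Any arrangement under g3 is one operation, so sort the v-inputs.
g(v2, v4) reduces to v2 ⋄ v4
g3(v3, g(v2, v4), v1) reduces to v3 ⋄ v2 ⋄ v4 ⋄ v1
putting the inputs in ascending order: v1 ⋄ v2 ⋄ v3 ⋄ v4
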